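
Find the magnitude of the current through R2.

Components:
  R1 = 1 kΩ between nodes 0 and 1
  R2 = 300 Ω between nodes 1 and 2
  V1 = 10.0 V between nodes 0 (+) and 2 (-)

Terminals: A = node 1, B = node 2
Nodal analysis, taking node 2 as the 0 V reference.
Source V1 fixes V_0 = 10 V.
KCL at each unknown node (sum of currents leaving = 0; resistances in Ω):
  Node 1: (V_1 - 10)/1000 + (V_1 - 0)/300 = 0
Collecting terms: 0.004333 × V_1 = 0.01  =>  V_1 = 2.308 V
I_R2 = (V_1 - V_2)/R2 = (2.308 - 0)/300 = 0.007692 A
|I_R2| = 0.007692 A

Final answer: |I_R2| = 0.007692 A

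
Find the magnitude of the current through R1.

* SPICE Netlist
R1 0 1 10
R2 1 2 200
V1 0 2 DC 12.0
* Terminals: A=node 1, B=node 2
Nodal analysis, taking node 2 as the 0 V reference.
Source V1 fixes V_0 = 12 V.
KCL at each unknown node (sum of currents leaving = 0; resistances in Ω):
  Node 1: (V_1 - 12)/10 + (V_1 - 0)/200 = 0
Collecting terms: 0.105 × V_1 = 1.2  =>  V_1 = 11.43 V
I_R1 = (V_0 - V_1)/R1 = (12 - 11.43)/10 = 0.05714 A
|I_R1| = 0.05714 A

Final answer: |I_R1| = 0.05714 A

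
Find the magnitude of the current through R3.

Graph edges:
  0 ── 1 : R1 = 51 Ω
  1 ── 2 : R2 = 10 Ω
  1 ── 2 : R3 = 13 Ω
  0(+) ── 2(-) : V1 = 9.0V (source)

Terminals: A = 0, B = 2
Nodal analysis, taking node 2 as the 0 V reference.
Source V1 fixes V_0 = 9 V.
KCL at each unknown node (sum of currents leaving = 0; resistances in Ω):
  Node 1: (V_1 - 9)/51 + (V_1 - 0)/10 + (V_1 - 0)/13 = 0
Collecting terms: 0.1965 × V_1 = 0.1765  =>  V_1 = 0.8979 V
I_R3 = (V_1 - V_2)/R3 = (0.8979 - 0)/13 = 0.06907 A
|I_R3| = 0.06907 A

Final answer: |I_R3| = 0.06907 A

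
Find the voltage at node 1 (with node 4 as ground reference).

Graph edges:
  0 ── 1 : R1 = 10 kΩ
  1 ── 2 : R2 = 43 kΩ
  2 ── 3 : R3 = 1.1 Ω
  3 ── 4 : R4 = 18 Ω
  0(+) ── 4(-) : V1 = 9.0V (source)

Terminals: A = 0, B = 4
Nodal analysis, taking node 4 as the 0 V reference.
Source V1 fixes V_0 = 9 V.
KCL at each unknown node (sum of currents leaving = 0; resistances in Ω):
  Node 1: (V_1 - 9)/10000 + (V_1 - V_2)/43000 = 0
  Node 2: (V_2 - V_1)/43000 + (V_2 - V_3)/1.1 = 0
  Node 3: (V_3 - V_2)/1.1 + (V_3 - 0)/18 = 0
Collecting terms (coefficients in siemens):
  0.0001233·V_1 - 0.00002326·V_2 = 0.0009
  0.9091·V_2 - 0.00002326·V_1 - 0.9091·V_3 = 0
  0.9646·V_3 - 0.9091·V_2 = 0
Solving these 3 simultaneous equations (Gaussian elimination) gives:
  V_1 = 7.302 V, V_2 = 0.003242 V, V_3 = 0.003056 V
The requested potential is V_1 = 7.302 V.

Final answer: V_1 = 7.302 V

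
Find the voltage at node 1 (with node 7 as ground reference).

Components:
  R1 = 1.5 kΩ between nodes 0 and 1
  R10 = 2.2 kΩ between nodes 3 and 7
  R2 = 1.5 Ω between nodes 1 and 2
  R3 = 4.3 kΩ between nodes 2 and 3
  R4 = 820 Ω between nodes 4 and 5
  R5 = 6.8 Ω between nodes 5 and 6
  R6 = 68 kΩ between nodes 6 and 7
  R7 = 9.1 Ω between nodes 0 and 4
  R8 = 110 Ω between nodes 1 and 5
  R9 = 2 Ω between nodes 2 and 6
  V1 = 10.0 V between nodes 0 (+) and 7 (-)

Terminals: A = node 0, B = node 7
Nodal analysis, taking node 7 as the 0 V reference.
Source V1 fixes V_0 = 10 V.
KCL at each unknown node (sum of currents leaving = 0; resistances in Ω):
  Node 1: (V_1 - 10)/1500 + (V_1 - V_2)/1.5 + (V_1 - V_5)/110 = 0
  Node 2: (V_2 - V_1)/1.5 + (V_2 - V_3)/4300 + (V_2 - V_6)/2 = 0
  Node 3: (V_3 - V_2)/4300 + (V_3 - 0)/2200 = 0
  Node 4: (V_4 - V_5)/820 + (V_4 - 10)/9.1 = 0
  Node 5: (V_5 - V_4)/820 + (V_5 - V_6)/6.8 + (V_5 - V_1)/110 = 0
  Node 6: (V_6 - V_5)/6.8 + (V_6 - 0)/68000 + (V_6 - V_2)/2 = 0
Collecting terms (coefficients in siemens):
  0.6764·V_1 - 0.6667·V_2 - 0.009091·V_5 = 0.006667
  1.167·V_2 - 0.6667·V_1 - 0.0002326·V_3 - 0.5·V_6 = 0
  0.0006871·V_3 - 0.0002326·V_2 = 0
  0.1111·V_4 - 0.00122·V_5 = 1.099
  0.1574·V_5 - 0.009091·V_1 - 0.00122·V_4 - 0.1471·V_6 = 0
  0.6471·V_6 - 0.5·V_2 - 0.1471·V_5 = 0
Solving these 6 simultaneous equations (Gaussian elimination) gives:
  V_1 = 9.17 V, V_2 = 9.169 V, V_3 = 3.103 V, V_4 = 9.991 V
  V_5 = 9.177 V, V_6 = 9.171 V
The requested potential is V_1 = 9.17 V.

Final answer: V_1 = 9.17 V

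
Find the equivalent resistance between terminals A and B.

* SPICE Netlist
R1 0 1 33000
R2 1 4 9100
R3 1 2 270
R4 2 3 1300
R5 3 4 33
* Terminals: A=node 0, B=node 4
Reduce the network between node 0 (A) and node 4 (B) by series/parallel combination:
  Rs1 = R3 + R4 (series, joined only at node 2) = 270 + 1300 = 1570 Ω
  Rs2 = R5 + Rs1 (series, joined only at node 3) = 33 + 1570 = 1603 Ω
  Rp1 = R2 ‖ Rs2 (parallel, both between nodes 1 and 4) = 1/(1/9100 + 1/1603) = 1363 Ω
  Rs3 = R1 + Rp1 (series, joined only at node 1) = 33000 + 1363 = 34360 Ω
R_eq = 34.36 kΩ

Final answer: 34.36 kΩ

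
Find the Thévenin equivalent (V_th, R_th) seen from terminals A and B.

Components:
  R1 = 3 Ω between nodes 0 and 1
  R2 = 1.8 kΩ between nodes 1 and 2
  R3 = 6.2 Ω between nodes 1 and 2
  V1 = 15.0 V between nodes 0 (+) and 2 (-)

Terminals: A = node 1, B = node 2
Step 1 — V_th is the open-circuit voltage V_A - V_B (nothing connected across the terminals).
Nodal analysis, taking node 2 as the 0 V reference.
Source V1 fixes V_0 = 15 V.
KCL at each unknown node (sum of currents leaving = 0; resistances in Ω):
  Node 1: (V_1 - 15)/3 + (V_1 - 0)/1800 + (V_1 - 0)/6.2 = 0
Collecting terms: 0.4952 × V_1 = 5  =>  V_1 = 10.1 V
V_th = V_1 - V_2 = 10.1 - 0 = 10.1 V
Step 2 — R_th: zero the source — replace V1 by a short circuit (node 2 merges into node 0) — and find the resistance seen between A (node 1) and B (node 0).
Reduce the network between node 1 (A) and node 0 (B) by series/parallel combination:
  Rp1 = R1 ‖ R2 ‖ R3 (parallel, all between nodes 0 and 1) = 1/(1/3 + 1/1800 + 1/6.2) = 2.019 Ω
R_th = 2.019 Ω

Final answer: V_th = 10.1 V, R_th = 2.019 Ω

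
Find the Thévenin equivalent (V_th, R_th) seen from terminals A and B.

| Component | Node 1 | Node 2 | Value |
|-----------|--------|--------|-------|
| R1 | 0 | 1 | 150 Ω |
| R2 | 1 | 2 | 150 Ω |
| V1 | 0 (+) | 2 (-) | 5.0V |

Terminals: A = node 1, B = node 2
Step 1 — V_th is the open-circuit voltage V_A - V_B (nothing connected across the terminals).
Nodal analysis, taking node 2 as the 0 V reference.
Source V1 fixes V_0 = 5 V.
KCL at each unknown node (sum of currents leaving = 0; resistances in Ω):
  Node 1: (V_1 - 5)/150 + (V_1 - 0)/150 = 0
Collecting terms: 0.01333 × V_1 = 0.03333  =>  V_1 = 2.5 V
V_th = V_1 - V_2 = 2.5 - 0 = 2.5 V
Step 2 — R_th: zero the source — replace V1 by a short circuit (node 2 merges into node 0) — and find the resistance seen between A (node 1) and B (node 0).
Reduce the network between node 1 (A) and node 0 (B) by series/parallel combination:
  Rp1 = R1 ‖ R2 (parallel, both between nodes 0 and 1) = 1/(1/150 + 1/150) = 75 Ω
R_th = 75 Ω

Final answer: V_th = 2.5 V, R_th = 75 Ω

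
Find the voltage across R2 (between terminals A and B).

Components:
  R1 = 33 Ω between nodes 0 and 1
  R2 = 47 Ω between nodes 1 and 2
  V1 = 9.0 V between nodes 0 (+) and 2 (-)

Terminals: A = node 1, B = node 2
R1 and R2 are in series across V1 (node 0 → node 1 → node 2), and the output A–B is taken across R2, so this is a voltage divider.
Series current: I = V1/(R1 + R2) = 9/(33 + 47) = 9/80 = 0.1125 A
V_R2 = I × R2 = V1 × R2/(R1 + R2) = 9 × 47/80 = 5.287 V

Final answer: 5.287 V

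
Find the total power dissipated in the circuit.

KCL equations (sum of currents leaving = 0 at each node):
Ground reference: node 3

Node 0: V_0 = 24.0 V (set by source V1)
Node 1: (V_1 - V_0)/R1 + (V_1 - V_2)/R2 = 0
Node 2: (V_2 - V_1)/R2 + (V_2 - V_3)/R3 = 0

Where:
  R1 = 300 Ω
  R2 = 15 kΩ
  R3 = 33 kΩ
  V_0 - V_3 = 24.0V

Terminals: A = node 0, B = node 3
Nodal analysis, taking node 3 as the 0 V reference.
Source V1 fixes V_0 = 24 V.
KCL at each unknown node (sum of currents leaving = 0; resistances in Ω):
  Node 1: (V_1 - 24)/300 + (V_1 - V_2)/15000 = 0
  Node 2: (V_2 - V_1)/15000 + (V_2 - 0)/33000 = 0
Collecting terms (coefficients in siemens):
  0.0034·V_1 - 0.00006667·V_2 = 0.08
  0.00009697·V_2 - 0.00006667·V_1 = 0
Determinant D = (0.0034)(0.00009697) - (-0.00006667)(-0.00006667) = 0.0000003253
V_1 = [(0.08)(0.00009697) - (-0.00006667)(0)]/D = 23.85 V
V_2 = [(0.0034)(0) - (0.08)(-0.00006667)]/D = 16.4 V
Power in each resistor, P = (ΔV)²/R:
  P_R1 = (24 - 23.85)²/300 = 0.00007407 W
  P_R2 = (23.85 - 16.4)²/15000 = 0.003704 W
  P_R3 = (16.4 - 0)²/33000 = 0.008148 W
P_total = P_R1 + P_R2 + P_R3 = 0.01193 W

Final answer: 0.01193 W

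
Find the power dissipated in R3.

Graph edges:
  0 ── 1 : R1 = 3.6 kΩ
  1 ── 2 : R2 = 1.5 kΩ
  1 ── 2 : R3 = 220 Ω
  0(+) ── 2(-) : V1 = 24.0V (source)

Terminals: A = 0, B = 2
Nodal analysis, taking node 2 as the 0 V reference.
Source V1 fixes V_0 = 24 V.
KCL at each unknown node (sum of currents leaving = 0; resistances in Ω):
  Node 1: (V_1 - 24)/3600 + (V_1 - 0)/1500 + (V_1 - 0)/220 = 0
Collecting terms: 0.00549 × V_1 = 0.006667  =>  V_1 = 1.214 V
I_R3 = (V_1 - V_2)/R3 = (1.214 - 0)/220 = 0.00552 A
P_R3 = I_R3² × R3 = (0.00552)² × 220 = 0.006703 W

Final answer: 0.006703 W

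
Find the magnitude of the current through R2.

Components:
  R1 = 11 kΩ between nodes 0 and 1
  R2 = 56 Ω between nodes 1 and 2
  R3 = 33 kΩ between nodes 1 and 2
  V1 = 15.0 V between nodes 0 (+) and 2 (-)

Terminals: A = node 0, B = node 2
Nodal analysis, taking node 2 as the 0 V reference.
Source V1 fixes V_0 = 15 V.
KCL at each unknown node (sum of currents leaving = 0; resistances in Ω):
  Node 1: (V_1 - 15)/11000 + (V_1 - 0)/56 + (V_1 - 0)/33000 = 0
Collecting terms: 0.01798 × V_1 = 0.001364  =>  V_1 = 0.07585 V
I_R2 = (V_1 - V_2)/R2 = (0.07585 - 0)/56 = 0.001354 A
|I_R2| = 0.001354 A

Final answer: |I_R2| = 0.001354 A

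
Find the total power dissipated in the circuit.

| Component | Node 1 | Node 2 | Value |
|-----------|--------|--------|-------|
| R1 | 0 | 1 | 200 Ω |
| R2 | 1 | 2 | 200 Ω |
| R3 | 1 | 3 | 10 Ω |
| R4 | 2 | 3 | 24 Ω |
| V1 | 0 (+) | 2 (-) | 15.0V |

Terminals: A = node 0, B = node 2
Nodal analysis, taking node 2 as the 0 V reference.
Source V1 fixes V_0 = 15 V.
KCL at each unknown node (sum of currents leaving = 0; resistances in Ω):
  Node 1: (V_1 - 15)/200 + (V_1 - 0)/200 + (V_1 - V_3)/10 = 0
  Node 3: (V_3 - V_1)/10 + (V_3 - 0)/24 = 0
Collecting terms (coefficients in siemens):
  0.11·V_1 - 0.1·V_3 = 0.075
  0.1417·V_3 - 0.1·V_1 = 0
Determinant D = (0.11)(0.1417) - (-0.1)(-0.1) = 0.005583
V_1 = [(0.075)(0.1417) - (-0.1)(0)]/D = 1.903 V
V_3 = [(0.11)(0) - (0.075)(-0.1)]/D = 1.343 V
Power in each resistor, P = (ΔV)²/R:
  P_R1 = (15 - 1.903)²/200 = 0.8577 W
  P_R2 = (1.903 - 0)²/200 = 0.01811 W
  P_R3 = (1.903 - 1.343)²/10 = 0.03133 W
  P_R4 = (0 - 1.343)²/24 = 0.07518 W
P_total = P_R1 + P_R2 + P_R3 + P_R4 = 0.9823 W

Final answer: 0.9823 W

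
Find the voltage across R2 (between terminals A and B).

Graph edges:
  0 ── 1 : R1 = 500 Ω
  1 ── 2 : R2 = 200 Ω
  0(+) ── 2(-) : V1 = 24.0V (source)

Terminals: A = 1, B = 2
R1 and R2 are in series across V1 (node 0 → node 1 → node 2), and the output A–B is taken across R2, so this is a voltage divider.
Series current: I = V1/(R1 + R2) = 24/(500 + 200) = 24/700 = 0.03429 A
V_R2 = I × R2 = V1 × R2/(R1 + R2) = 24 × 200/700 = 6.857 V

Final answer: 6.857 V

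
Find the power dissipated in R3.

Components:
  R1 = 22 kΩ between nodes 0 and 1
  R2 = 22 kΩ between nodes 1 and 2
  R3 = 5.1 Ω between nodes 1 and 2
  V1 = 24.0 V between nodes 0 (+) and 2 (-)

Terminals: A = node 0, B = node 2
Nodal analysis, taking node 2 as the 0 V reference.
Source V1 fixes V_0 = 24 V.
KCL at each unknown node (sum of currents leaving = 0; resistances in Ω):
  Node 1: (V_1 - 24)/22000 + (V_1 - 0)/22000 + (V_1 - 0)/5.1 = 0
Collecting terms: 0.1962 × V_1 = 0.001091  =>  V_1 = 0.005561 V
I_R3 = (V_1 - V_2)/R3 = (0.005561 - 0)/5.1 = 0.00109 A
P_R3 = I_R3² × R3 = (0.00109)² × 5.1 = 0.000006064 W

Final answer: 6.064e-06 W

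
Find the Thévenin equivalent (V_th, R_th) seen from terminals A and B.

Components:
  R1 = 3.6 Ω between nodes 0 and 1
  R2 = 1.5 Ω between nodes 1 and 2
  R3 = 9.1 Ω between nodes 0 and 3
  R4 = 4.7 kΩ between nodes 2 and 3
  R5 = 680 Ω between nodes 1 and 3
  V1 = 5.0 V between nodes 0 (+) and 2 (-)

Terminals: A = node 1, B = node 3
Step 1 — V_th is the open-circuit voltage V_A - V_B (nothing connected across the terminals).
Nodal analysis, taking node 2 as the 0 V reference.
Source V1 fixes V_0 = 5 V.
KCL at each unknown node (sum of currents leaving = 0; resistances in Ω):
  Node 1: (V_1 - 5)/3.6 + (V_1 - 0)/1.5 + (V_1 - V_3)/680 = 0
  Node 3: (V_3 - 5)/9.1 + (V_3 - 0)/4700 + (V_3 - V_1)/680 = 0
Collecting terms (coefficients in siemens):
  0.9459·V_1 - 0.001471·V_3 = 1.389
  0.1116·V_3 - 0.001471·V_1 = 0.5495
Determinant D = (0.9459)(0.1116) - (-0.001471)(-0.001471) = 0.1055
V_1 = [(1.389)(0.1116) - (-0.001471)(0.5495)]/D = 1.476 V
V_3 = [(0.9459)(0.5495) - (1.389)(-0.001471)]/D = 4.944 V
V_th = V_1 - V_3 = 1.476 - 4.944 = -3.468 V
Step 2 — R_th: zero the source — replace V1 by a short circuit (node 2 merges into node 0) — and find the resistance seen between A (node 1) and B (node 3).
Reduce the network between node 1 (A) and node 3 (B) by series/parallel combination:
  Rp1 = R1 ‖ R2 (parallel, both between nodes 0 and 1) = 1/(1/3.6 + 1/1.5) = 1.059 Ω
  Rp2 = R3 ‖ R4 (parallel, both between nodes 0 and 3) = 1/(1/9.1 + 1/4700) = 9.082 Ω
  Rs1 = Rp1 + Rp2 (series, joined only at node 0) = 1.059 + 9.082 = 10.14 Ω
  Rp3 = R5 ‖ Rs1 (parallel, both between nodes 1 and 3) = 1/(1/680 + 1/10.14) = 9.992 Ω
R_th = 9.992 Ω

Final answer: V_th = -3.468 V, R_th = 9.992 Ω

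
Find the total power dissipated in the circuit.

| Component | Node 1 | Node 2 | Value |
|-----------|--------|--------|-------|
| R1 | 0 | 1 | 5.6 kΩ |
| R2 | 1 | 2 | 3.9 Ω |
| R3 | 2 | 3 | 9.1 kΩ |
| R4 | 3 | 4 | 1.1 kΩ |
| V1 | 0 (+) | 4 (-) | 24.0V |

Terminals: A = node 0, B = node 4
Nodal analysis, taking node 4 as the 0 V reference.
Source V1 fixes V_0 = 24 V.
KCL at each unknown node (sum of currents leaving = 0; resistances in Ω):
  Node 1: (V_1 - 24)/5600 + (V_1 - V_2)/3.9 = 0
  Node 2: (V_2 - V_1)/3.9 + (V_2 - V_3)/9100 = 0
  Node 3: (V_3 - V_2)/9100 + (V_3 - 0)/1100 = 0
Collecting terms (coefficients in siemens):
  0.2566·V_1 - 0.2564·V_2 = 0.004286
  0.2565·V_2 - 0.2564·V_1 - 0.0001099·V_3 = 0
  0.001019·V_3 - 0.0001099·V_2 = 0
Solving these 3 simultaneous equations (Gaussian elimination) gives:
  V_1 = 15.5 V, V_2 = 15.49 V, V_3 = 1.67 V
Power in each resistor, P = (ΔV)²/R:
  P_R1 = (24 - 15.5)²/5600 = 0.01291 W
  P_R2 = (15.5 - 15.49)²/3.9 = 0.000008994 W
  P_R3 = (15.49 - 1.67)²/9100 = 0.02099 W
  P_R4 = (1.67 - 0)²/1100 = 0.002537 W
P_total = P_R1 + P_R2 + P_R3 + P_R4 = 0.03645 W

Final answer: 0.03645 W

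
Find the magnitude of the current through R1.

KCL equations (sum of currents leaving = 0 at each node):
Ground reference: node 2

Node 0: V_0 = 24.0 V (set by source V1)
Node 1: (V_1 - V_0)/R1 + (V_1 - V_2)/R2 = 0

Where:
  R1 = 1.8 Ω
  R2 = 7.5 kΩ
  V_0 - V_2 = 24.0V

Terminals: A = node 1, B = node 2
Nodal analysis, taking node 2 as the 0 V reference.
Source V1 fixes V_0 = 24 V.
KCL at each unknown node (sum of currents leaving = 0; resistances in Ω):
  Node 1: (V_1 - 24)/1.8 + (V_1 - 0)/7500 = 0
Collecting terms: 0.5557 × V_1 = 13.33  =>  V_1 = 23.99 V
I_R1 = (V_0 - V_1)/R1 = (24 - 23.99)/1.8 = 0.003199 A
|I_R1| = 0.003199 A

Final answer: |I_R1| = 0.003199 A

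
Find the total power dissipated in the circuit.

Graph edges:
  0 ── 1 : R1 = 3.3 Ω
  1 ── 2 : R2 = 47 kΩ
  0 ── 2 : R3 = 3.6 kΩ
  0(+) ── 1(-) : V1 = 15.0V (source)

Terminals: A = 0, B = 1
Nodal analysis, taking node 1 as the 0 V reference.
Source V1 fixes V_0 = 15 V.
KCL at each unknown node (sum of currents leaving = 0; resistances in Ω):
  Node 2: (V_2 - 0)/47000 + (V_2 - 15)/3600 = 0
Collecting terms: 0.0002991 × V_2 = 0.004167  =>  V_2 = 13.93 V
Power in each resistor, P = (ΔV)²/R:
  P_R1 = (15 - 0)²/3.3 = 68.18 W
  P_R2 = (0 - 13.93)²/47000 = 0.00413 W
  P_R3 = (15 - 13.93)²/3600 = 0.0003164 W
P_total = P_R1 + P_R2 + P_R3 = 68.19 W

Final answer: 68.19 W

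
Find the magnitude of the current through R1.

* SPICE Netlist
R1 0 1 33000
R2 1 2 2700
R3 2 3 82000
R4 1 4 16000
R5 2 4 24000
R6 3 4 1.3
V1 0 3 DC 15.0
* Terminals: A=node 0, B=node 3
Nodal analysis, taking node 3 as the 0 V reference.
Source V1 fixes V_0 = 15 V.
KCL at each unknown node (sum of currents leaving = 0; resistances in Ω):
  Node 1: (V_1 - 15)/33000 + (V_1 - V_2)/2700 + (V_1 - V_4)/16000 = 0
  Node 2: (V_2 - V_1)/2700 + (V_2 - 0)/82000 + (V_2 - V_4)/24000 = 0
  Node 4: (V_4 - V_1)/16000 + (V_4 - V_2)/24000 + (V_4 - 0)/1.3 = 0
Collecting terms (coefficients in siemens):
  0.0004632·V_1 - 0.0003704·V_2 - 0.0000625·V_4 = 0.0004545
  0.0004242·V_2 - 0.0003704·V_1 - 0.00004167·V_4 = 0
  0.7693·V_4 - 0.0000625·V_1 - 0.00004167·V_2 = 0
Solving these 3 simultaneous equations (Gaussian elimination) gives:
  V_1 = 3.251 V, V_2 = 2.838 V, V_4 = 0.0004178 V
I_R1 = (V_0 - V_1)/R1 = (15 - 3.251)/33000 = 0.000356 A
|I_R1| = 0.000356 A

Final answer: |I_R1| = 0.000356 A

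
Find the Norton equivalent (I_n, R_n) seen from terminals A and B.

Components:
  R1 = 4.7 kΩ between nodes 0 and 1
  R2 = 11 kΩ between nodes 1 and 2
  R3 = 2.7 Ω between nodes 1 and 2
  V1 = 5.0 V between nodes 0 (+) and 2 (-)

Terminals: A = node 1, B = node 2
Find the Thévenin equivalent first; then I_n = V_th/R_th and R_n = R_th.
Step 1 — V_th is the open-circuit voltage V_A - V_B (nothing connected across the terminals).
Nodal analysis, taking node 2 as the 0 V reference.
Source V1 fixes V_0 = 5 V.
KCL at each unknown node (sum of currents leaving = 0; resistances in Ω):
  Node 1: (V_1 - 5)/4700 + (V_1 - 0)/11000 + (V_1 - 0)/2.7 = 0
Collecting terms: 0.3707 × V_1 = 0.001064  =>  V_1 = 0.00287 V
V_th = V_1 - V_2 = 0.00287 - 0 = 0.00287 V
Step 2 — R_th: zero the source — replace V1 by a short circuit (node 2 merges into node 0) — and find the resistance seen between A (node 1) and B (node 0).
Reduce the network between node 1 (A) and node 0 (B) by series/parallel combination:
  Rp1 = R1 ‖ R2 ‖ R3 (parallel, all between nodes 0 and 1) = 1/(1/4700 + 1/11000 + 1/2.7) = 2.698 Ω
R_th = 2.698 Ω
I_n = V_th/R_th = 0.00287/2.698 = 0.001064 A, and R_n = R_th = 2.698 Ω

Final answer: I_n = 0.001064 A, R_n = 2.698 Ω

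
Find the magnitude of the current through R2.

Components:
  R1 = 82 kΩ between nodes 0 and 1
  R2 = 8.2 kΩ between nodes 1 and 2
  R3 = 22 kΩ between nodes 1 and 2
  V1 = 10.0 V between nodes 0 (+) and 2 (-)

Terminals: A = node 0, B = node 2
Nodal analysis, taking node 2 as the 0 V reference.
Source V1 fixes V_0 = 10 V.
KCL at each unknown node (sum of currents leaving = 0; resistances in Ω):
  Node 1: (V_1 - 10)/82000 + (V_1 - 0)/8200 + (V_1 - 0)/22000 = 0
Collecting terms: 0.0001796 × V_1 = 0.000122  =>  V_1 = 0.679 V
I_R2 = (V_1 - V_2)/R2 = (0.679 - 0)/8200 = 0.00008281 A
|I_R2| = 0.00008281 A

Final answer: |I_R2| = 8.281e-05 A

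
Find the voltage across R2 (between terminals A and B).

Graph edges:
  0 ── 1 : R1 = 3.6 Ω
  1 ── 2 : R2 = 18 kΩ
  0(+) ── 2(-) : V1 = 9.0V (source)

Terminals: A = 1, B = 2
R1 and R2 are in series across V1 (node 0 → node 1 → node 2), and the output A–B is taken across R2, so this is a voltage divider.
Series current: I = V1/(R1 + R2) = 9/(3.6 + 18000) = 9/18000 = 0.0004999 A
V_R2 = I × R2 = V1 × R2/(R1 + R2) = 9 × 18000/18000 = 8.998 V

Final answer: 8.998 V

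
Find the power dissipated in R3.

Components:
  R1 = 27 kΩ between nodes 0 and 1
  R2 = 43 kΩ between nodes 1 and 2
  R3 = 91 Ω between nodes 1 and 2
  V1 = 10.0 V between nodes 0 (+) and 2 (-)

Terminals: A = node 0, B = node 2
Nodal analysis, taking node 2 as the 0 V reference.
Source V1 fixes V_0 = 10 V.
KCL at each unknown node (sum of currents leaving = 0; resistances in Ω):
  Node 1: (V_1 - 10)/27000 + (V_1 - 0)/43000 + (V_1 - 0)/91 = 0
Collecting terms: 0.01105 × V_1 = 0.0003704  =>  V_1 = 0.03352 V
I_R3 = (V_1 - V_2)/R3 = (0.03352 - 0)/91 = 0.0003683 A
P_R3 = I_R3² × R3 = (0.0003683)² × 91 = 0.00001235 W

Final answer: 1.235e-05 W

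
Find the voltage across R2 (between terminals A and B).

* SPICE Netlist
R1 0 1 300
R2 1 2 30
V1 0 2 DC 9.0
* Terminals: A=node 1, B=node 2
R1 and R2 are in series across V1 (node 0 → node 1 → node 2), and the output A–B is taken across R2, so this is a voltage divider.
Series current: I = V1/(R1 + R2) = 9/(300 + 30) = 9/330 = 0.02727 A
V_R2 = I × R2 = V1 × R2/(R1 + R2) = 9 × 30/330 = 0.8182 V

Final answer: 0.8182 V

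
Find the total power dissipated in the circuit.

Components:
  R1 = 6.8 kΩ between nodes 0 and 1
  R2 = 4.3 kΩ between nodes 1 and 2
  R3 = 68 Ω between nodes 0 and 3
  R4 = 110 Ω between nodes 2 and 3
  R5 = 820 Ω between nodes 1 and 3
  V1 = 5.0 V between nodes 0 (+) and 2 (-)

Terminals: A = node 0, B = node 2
Nodal analysis, taking node 2 as the 0 V reference.
Source V1 fixes V_0 = 5 V.
KCL at each unknown node (sum of currents leaving = 0; resistances in Ω):
  Node 1: (V_1 - 5)/6800 + (V_1 - 0)/4300 + (V_1 - V_3)/820 = 0
  Node 3: (V_3 - 5)/68 + (V_3 - 0)/110 + (V_3 - V_1)/820 = 0
Collecting terms (coefficients in siemens):
  0.001599·V_1 - 0.00122·V_3 = 0.0007353
  0.02502·V_3 - 0.00122·V_1 = 0.07353
Determinant D = (0.001599)(0.02502) - (-0.00122)(-0.00122) = 0.00003852
V_1 = [(0.0007353)(0.02502) - (-0.00122)(0.07353)]/D = 2.806 V
V_3 = [(0.001599)(0.07353) - (0.0007353)(-0.00122)]/D = 3.076 V
Power in each resistor, P = (ΔV)²/R:
  P_R1 = (5 - 2.806)²/6800 = 0.0007081 W
  P_R2 = (2.806 - 0)²/4300 = 0.001831 W
  P_R3 = (5 - 3.076)²/68 = 0.05444 W
  P_R4 = (0 - 3.076)²/110 = 0.08602 W
  P_R5 = (2.806 - 3.076)²/820 = 0.00008917 W
P_total = P_R1 + P_R2 + P_R3 + P_R4 + P_R5 = 0.1431 W

Final answer: 0.1431 W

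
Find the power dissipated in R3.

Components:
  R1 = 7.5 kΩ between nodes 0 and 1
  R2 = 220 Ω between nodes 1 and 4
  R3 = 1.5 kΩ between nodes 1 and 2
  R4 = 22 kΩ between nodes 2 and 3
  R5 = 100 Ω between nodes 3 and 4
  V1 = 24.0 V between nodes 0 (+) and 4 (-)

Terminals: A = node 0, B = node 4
Nodal analysis, taking node 4 as the 0 V reference.
Source V1 fixes V_0 = 24 V.
KCL at each unknown node (sum of currents leaving = 0; resistances in Ω):
  Node 1: (V_1 - 24)/7500 + (V_1 - 0)/220 + (V_1 - V_2)/1500 = 0
  Node 2: (V_2 - V_1)/1500 + (V_2 - V_3)/22000 = 0
  Node 3: (V_3 - V_2)/22000 + (V_3 - 0)/100 = 0
Collecting terms (coefficients in siemens):
  0.005345·V_1 - 0.0006667·V_2 = 0.0032
  0.0007121·V_2 - 0.0006667·V_1 - 0.00004545·V_3 = 0
  0.01005·V_3 - 0.00004545·V_2 = 0
Solving these 3 simultaneous equations (Gaussian elimination) gives:
  V_1 = 0.6778 V, V_2 = 0.6347 V, V_3 = 0.002872 V
I_R3 = (V_1 - V_2)/R3 = (0.6778 - 0.6347)/1500 = 0.00002872 A
P_R3 = I_R3² × R3 = (0.00002872)² × 1500 = 0.000001237 W

Final answer: 1.237e-06 W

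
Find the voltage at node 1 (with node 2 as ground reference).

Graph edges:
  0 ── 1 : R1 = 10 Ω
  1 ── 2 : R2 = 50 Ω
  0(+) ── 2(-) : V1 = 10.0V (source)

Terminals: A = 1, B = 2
Nodal analysis, taking node 2 as the 0 V reference.
Source V1 fixes V_0 = 10 V.
KCL at each unknown node (sum of currents leaving = 0; resistances in Ω):
  Node 1: (V_1 - 10)/10 + (V_1 - 0)/50 = 0
Collecting terms: 0.12 × V_1 = 1  =>  V_1 = 8.333 V
The requested potential is V_1 = 8.333 V.

Final answer: V_1 = 8.333 V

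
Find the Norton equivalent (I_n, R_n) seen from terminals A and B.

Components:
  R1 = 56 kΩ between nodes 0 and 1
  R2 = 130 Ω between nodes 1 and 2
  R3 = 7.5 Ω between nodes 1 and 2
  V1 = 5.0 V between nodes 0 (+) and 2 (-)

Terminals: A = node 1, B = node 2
Find the Thévenin equivalent first; then I_n = V_th/R_th and R_n = R_th.
Step 1 — V_th is the open-circuit voltage V_A - V_B (nothing connected across the terminals).
Nodal analysis, taking node 2 as the 0 V reference.
Source V1 fixes V_0 = 5 V.
KCL at each unknown node (sum of currents leaving = 0; resistances in Ω):
  Node 1: (V_1 - 5)/56000 + (V_1 - 0)/130 + (V_1 - 0)/7.5 = 0
Collecting terms: 0.141 × V_1 = 0.00008929  =>  V_1 = 0.000633 V
V_th = V_1 - V_2 = 0.000633 - 0 = 0.000633 V
Step 2 — R_th: zero the source — replace V1 by a short circuit (node 2 merges into node 0) — and find the resistance seen between A (node 1) and B (node 0).
Reduce the network between node 1 (A) and node 0 (B) by series/parallel combination:
  Rp1 = R1 ‖ R2 ‖ R3 (parallel, all between nodes 0 and 1) = 1/(1/56000 + 1/130 + 1/7.5) = 7.09 Ω
R_th = 7.09 Ω
I_n = V_th/R_th = 0.000633/7.09 = 0.00008929 A, and R_n = R_th = 7.09 Ω

Final answer: I_n = 8.929e-05 A, R_n = 7.09 Ω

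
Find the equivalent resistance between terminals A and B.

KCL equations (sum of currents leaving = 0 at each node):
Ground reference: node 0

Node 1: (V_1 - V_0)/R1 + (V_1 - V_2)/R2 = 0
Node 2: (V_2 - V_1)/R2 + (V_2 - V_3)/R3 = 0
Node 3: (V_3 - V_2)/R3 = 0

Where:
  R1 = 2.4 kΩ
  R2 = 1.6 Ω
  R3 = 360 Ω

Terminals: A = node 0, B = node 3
Reduce the network between node 0 (A) and node 3 (B) by series/parallel combination:
  Rs1 = R1 + R2 (series, joined only at node 1) = 2400 + 1.6 = 2402 Ω
  Rs2 = R3 + Rs1 (series, joined only at node 2) = 360 + 2402 = 2762 Ω
R_eq = 2.762 kΩ

Final answer: 2.762 kΩ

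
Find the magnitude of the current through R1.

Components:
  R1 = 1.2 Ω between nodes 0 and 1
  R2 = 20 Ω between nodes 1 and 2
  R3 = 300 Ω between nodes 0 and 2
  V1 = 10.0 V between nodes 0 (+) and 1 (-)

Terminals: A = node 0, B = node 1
Nodal analysis, taking node 1 as the 0 V reference.
Source V1 fixes V_0 = 10 V.
KCL at each unknown node (sum of currents leaving = 0; resistances in Ω):
  Node 2: (V_2 - 0)/20 + (V_2 - 10)/300 = 0
Collecting terms: 0.05333 × V_2 = 0.03333  =>  V_2 = 0.625 V
I_R1 = (V_0 - V_1)/R1 = (10 - 0)/1.2 = 8.333 A
|I_R1| = 8.333 A

Final answer: |I_R1| = 8.333 A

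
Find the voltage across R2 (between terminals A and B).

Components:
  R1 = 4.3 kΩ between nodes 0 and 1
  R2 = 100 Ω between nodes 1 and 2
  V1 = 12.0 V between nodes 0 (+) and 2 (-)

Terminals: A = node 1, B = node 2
R1 and R2 are in series across V1 (node 0 → node 1 → node 2), and the output A–B is taken across R2, so this is a voltage divider.
Series current: I = V1/(R1 + R2) = 12/(4300 + 100) = 12/4400 = 0.002727 A
V_R2 = I × R2 = V1 × R2/(R1 + R2) = 12 × 100/4400 = 0.2727 V

Final answer: 0.2727 V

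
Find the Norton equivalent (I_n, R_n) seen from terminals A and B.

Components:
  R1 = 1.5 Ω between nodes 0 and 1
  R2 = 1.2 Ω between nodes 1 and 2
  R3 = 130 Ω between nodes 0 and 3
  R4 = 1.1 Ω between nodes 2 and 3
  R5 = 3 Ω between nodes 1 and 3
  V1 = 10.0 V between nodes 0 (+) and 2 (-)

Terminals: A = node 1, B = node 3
Find the Thévenin equivalent first; then I_n = V_th/R_th and R_n = R_th.
Step 1 — V_th is the open-circuit voltage V_A - V_B (nothing connected across the terminals).
Nodal analysis, taking node 2 as the 0 V reference.
Source V1 fixes V_0 = 10 V.
KCL at each unknown node (sum of currents leaving = 0; resistances in Ω):
  Node 1: (V_1 - 10)/1.5 + (V_1 - 0)/1.2 + (V_1 - V_3)/3 = 0
  Node 3: (V_3 - 10)/130 + (V_3 - 0)/1.1 + (V_3 - V_1)/3 = 0
Collecting terms (coefficients in siemens):
  1.833·V_1 - 0.3333·V_3 = 6.667
  1.25·V_3 - 0.3333·V_1 = 0.07692
Determinant D = (1.833)(1.25) - (-0.3333)(-0.3333) = 2.181
V_1 = [(6.667)(1.25) - (-0.3333)(0.07692)]/D = 3.833 V
V_3 = [(1.833)(0.07692) - (6.667)(-0.3333)]/D = 1.084 V
V_th = V_1 - V_3 = 3.833 - 1.084 = 2.75 V
Step 2 — R_th: zero the source — replace V1 by a short circuit (node 2 merges into node 0) — and find the resistance seen between A (node 1) and B (node 3).
Reduce the network between node 1 (A) and node 3 (B) by series/parallel combination:
  Rp1 = R1 ‖ R2 (parallel, both between nodes 0 and 1) = 1/(1/1.5 + 1/1.2) = 0.6667 Ω
  Rp2 = R3 ‖ R4 (parallel, both between nodes 0 and 3) = 1/(1/130 + 1/1.1) = 1.091 Ω
  Rs1 = Rp1 + Rp2 (series, joined only at node 0) = 0.6667 + 1.091 = 1.757 Ω
  Rp3 = R5 ‖ Rs1 (parallel, both between nodes 1 and 3) = 1/(1/3 + 1/1.757) = 1.108 Ω
R_th = 1.108 Ω
I_n = V_th/R_th = 2.75/1.108 = 2.481 A, and R_n = R_th = 1.108 Ω

Final answer: I_n = 2.481 A, R_n = 1.108 Ω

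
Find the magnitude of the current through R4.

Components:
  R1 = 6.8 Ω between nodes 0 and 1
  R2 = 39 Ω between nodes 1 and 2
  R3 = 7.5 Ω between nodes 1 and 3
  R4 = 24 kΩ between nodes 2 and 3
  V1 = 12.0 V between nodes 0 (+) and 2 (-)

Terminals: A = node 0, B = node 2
Nodal analysis, taking node 2 as the 0 V reference.
Source V1 fixes V_0 = 12 V.
KCL at each unknown node (sum of currents leaving = 0; resistances in Ω):
  Node 1: (V_1 - 12)/6.8 + (V_1 - 0)/39 + (V_1 - V_3)/7.5 = 0
  Node 3: (V_3 - V_1)/7.5 + (V_3 - 0)/24000 = 0
Collecting terms (coefficients in siemens):
  0.306·V_1 - 0.1333·V_3 = 1.765
  0.1334·V_3 - 0.1333·V_1 = 0
Determinant D = (0.306)(0.1334) - (-0.1333)(-0.1333) = 0.02304
V_1 = [(1.765)(0.1334) - (-0.1333)(0)]/D = 10.22 V
V_3 = [(0.306)(0) - (1.765)(-0.1333)]/D = 10.21 V
I_R4 = (V_2 - V_3)/R4 = (0 - 10.21)/24000 = -0.0004255 A
|I_R4| = 0.0004255 A

Final answer: |I_R4| = 0.0004255 A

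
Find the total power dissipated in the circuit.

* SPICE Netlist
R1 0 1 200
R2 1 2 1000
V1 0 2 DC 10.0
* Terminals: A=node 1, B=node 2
Nodal analysis, taking node 2 as the 0 V reference.
Source V1 fixes V_0 = 10 V.
KCL at each unknown node (sum of currents leaving = 0; resistances in Ω):
  Node 1: (V_1 - 10)/200 + (V_1 - 0)/1000 = 0
Collecting terms: 0.006 × V_1 = 0.05  =>  V_1 = 8.333 V
Power in each resistor, P = (ΔV)²/R:
  P_R1 = (10 - 8.333)²/200 = 0.01389 W
  P_R2 = (8.333 - 0)²/1000 = 0.06944 W
P_total = P_R1 + P_R2 = 0.08333 W

Final answer: 0.08333 W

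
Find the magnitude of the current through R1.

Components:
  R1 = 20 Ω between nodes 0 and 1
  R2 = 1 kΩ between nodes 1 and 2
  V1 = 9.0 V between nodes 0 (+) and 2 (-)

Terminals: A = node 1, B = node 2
Nodal analysis, taking node 2 as the 0 V reference.
Source V1 fixes V_0 = 9 V.
KCL at each unknown node (sum of currents leaving = 0; resistances in Ω):
  Node 1: (V_1 - 9)/20 + (V_1 - 0)/1000 = 0
Collecting terms: 0.051 × V_1 = 0.45  =>  V_1 = 8.824 V
I_R1 = (V_0 - V_1)/R1 = (9 - 8.824)/20 = 0.008824 A
|I_R1| = 0.008824 A

Final answer: |I_R1| = 0.008824 A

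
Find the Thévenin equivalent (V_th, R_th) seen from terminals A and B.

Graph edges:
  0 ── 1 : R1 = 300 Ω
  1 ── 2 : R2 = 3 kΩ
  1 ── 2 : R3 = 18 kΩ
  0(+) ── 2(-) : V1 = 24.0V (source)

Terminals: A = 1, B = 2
Step 1 — V_th is the open-circuit voltage V_A - V_B (nothing connected across the terminals).
Nodal analysis, taking node 2 as the 0 V reference.
Source V1 fixes V_0 = 24 V.
KCL at each unknown node (sum of currents leaving = 0; resistances in Ω):
  Node 1: (V_1 - 24)/300 + (V_1 - 0)/3000 + (V_1 - 0)/18000 = 0
Collecting terms: 0.003722 × V_1 = 0.08  =>  V_1 = 21.49 V
V_th = V_1 - V_2 = 21.49 - 0 = 21.49 V
Step 2 — R_th: zero the source — replace V1 by a short circuit (node 2 merges into node 0) — and find the resistance seen between A (node 1) and B (node 0).
Reduce the network between node 1 (A) and node 0 (B) by series/parallel combination:
  Rp1 = R1 ‖ R2 ‖ R3 (parallel, all between nodes 0 and 1) = 1/(1/300 + 1/3000 + 1/18000) = 268.7 Ω
R_th = 268.7 Ω

Final answer: V_th = 21.49 V, R_th = 268.7 Ω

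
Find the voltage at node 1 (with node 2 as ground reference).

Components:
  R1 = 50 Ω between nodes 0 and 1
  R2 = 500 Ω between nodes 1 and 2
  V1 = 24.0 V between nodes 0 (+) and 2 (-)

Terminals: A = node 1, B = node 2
Nodal analysis, taking node 2 as the 0 V reference.
Source V1 fixes V_0 = 24 V.
KCL at each unknown node (sum of currents leaving = 0; resistances in Ω):
  Node 1: (V_1 - 24)/50 + (V_1 - 0)/500 = 0
Collecting terms: 0.022 × V_1 = 0.48  =>  V_1 = 21.82 V
The requested potential is V_1 = 21.82 V.

Final answer: V_1 = 21.82 V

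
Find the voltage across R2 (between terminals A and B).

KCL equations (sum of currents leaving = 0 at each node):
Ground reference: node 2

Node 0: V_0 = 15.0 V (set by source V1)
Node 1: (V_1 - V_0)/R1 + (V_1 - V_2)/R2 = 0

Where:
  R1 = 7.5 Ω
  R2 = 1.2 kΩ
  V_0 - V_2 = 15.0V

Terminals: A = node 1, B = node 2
R1 and R2 are in series across V1 (node 0 → node 1 → node 2), and the output A–B is taken across R2, so this is a voltage divider.
Series current: I = V1/(R1 + R2) = 15/(7.5 + 1200) = 15/1208 = 0.01242 A
V_R2 = I × R2 = V1 × R2/(R1 + R2) = 15 × 1200/1208 = 14.91 V

Final answer: 14.91 V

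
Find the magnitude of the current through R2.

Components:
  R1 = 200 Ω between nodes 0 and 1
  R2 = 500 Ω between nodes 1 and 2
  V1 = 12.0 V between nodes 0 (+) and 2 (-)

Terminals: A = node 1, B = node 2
Nodal analysis, taking node 2 as the 0 V reference.
Source V1 fixes V_0 = 12 V.
KCL at each unknown node (sum of currents leaving = 0; resistances in Ω):
  Node 1: (V_1 - 12)/200 + (V_1 - 0)/500 = 0
Collecting terms: 0.007 × V_1 = 0.06  =>  V_1 = 8.571 V
I_R2 = (V_1 - V_2)/R2 = (8.571 - 0)/500 = 0.01714 A
|I_R2| = 0.01714 A

Final answer: |I_R2| = 0.01714 A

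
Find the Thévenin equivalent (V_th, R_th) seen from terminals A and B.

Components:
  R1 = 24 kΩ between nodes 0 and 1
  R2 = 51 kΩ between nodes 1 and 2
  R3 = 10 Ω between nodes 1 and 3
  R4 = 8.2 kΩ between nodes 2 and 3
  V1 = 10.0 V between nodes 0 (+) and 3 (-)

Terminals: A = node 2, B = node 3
Step 1 — V_th is the open-circuit voltage V_A - V_B (nothing connected across the terminals).
Nodal analysis, taking node 3 as the 0 V reference.
Source V1 fixes V_0 = 10 V.
KCL at each unknown node (sum of currents leaving = 0; resistances in Ω):
  Node 1: (V_1 - 10)/24000 + (V_1 - V_2)/51000 + (V_1 - 0)/10 = 0
  Node 2: (V_2 - V_1)/51000 + (V_2 - 0)/8200 = 0
Collecting terms (coefficients in siemens):
  0.1001·V_1 - 0.00001961·V_2 = 0.0004167
  0.0001416·V_2 - 0.00001961·V_1 = 0
Determinant D = (0.1001)(0.0001416) - (-0.00001961)(-0.00001961) = 0.00001416
V_1 = [(0.0004167)(0.0001416) - (-0.00001961)(0)]/D = 0.004164 V
V_2 = [(0.1001)(0) - (0.0004167)(-0.00001961)]/D = 0.0005768 V
V_th = V_2 - V_3 = 0.0005768 - 0 = 0.0005768 V
Step 2 — R_th: zero the source — replace V1 by a short circuit (node 3 merges into node 0) — and find the resistance seen between A (node 2) and B (node 0).
Reduce the network between node 2 (A) and node 0 (B) by series/parallel combination:
  Rp1 = R1 ‖ R3 (parallel, both between nodes 0 and 1) = 1/(1/24000 + 1/10) = 9.996 Ω
  Rs1 = R2 + Rp1 (series, joined only at node 1) = 51000 + 9.996 = 51010 Ω
  Rp2 = R4 ‖ Rs1 (parallel, both between nodes 0 and 2) = 1/(1/8200 + 1/51010) = 7064 Ω
R_th = 7.064 kΩ

Final answer: V_th = 0.0005768 V, R_th = 7.064 kΩ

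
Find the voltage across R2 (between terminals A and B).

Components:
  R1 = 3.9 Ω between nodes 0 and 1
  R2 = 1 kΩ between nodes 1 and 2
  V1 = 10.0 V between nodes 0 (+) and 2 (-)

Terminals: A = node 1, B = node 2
R1 and R2 are in series across V1 (node 0 → node 1 → node 2), and the output A–B is taken across R2, so this is a voltage divider.
Series current: I = V1/(R1 + R2) = 10/(3.9 + 1000) = 10/1004 = 0.009961 A
V_R2 = I × R2 = V1 × R2/(R1 + R2) = 10 × 1000/1004 = 9.961 V

Final answer: 9.961 V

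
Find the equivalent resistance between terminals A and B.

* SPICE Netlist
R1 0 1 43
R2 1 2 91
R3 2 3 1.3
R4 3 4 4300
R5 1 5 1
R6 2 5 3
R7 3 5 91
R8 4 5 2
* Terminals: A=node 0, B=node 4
The network is not a plain series/parallel combination. Inject a 1 A test current into terminal A (node 0) and return it from terminal B (node 4); then R_eq = V_A / (1 A).
Nodal analysis, taking node 4 as the 0 V reference.
Current source I_test pushes 1 A into node 0 and draws it out of node 4.
KCL at each unknown node (sum of currents leaving = 0; resistances in Ω):
  Node 0: (V_0 - V_1)/43 - 1 = 0
  Node 1: (V_1 - V_0)/43 + (V_1 - V_2)/91 + (V_1 - V_5)/1 = 0
  Node 2: (V_2 - V_1)/91 + (V_2 - V_3)/1.3 + (V_2 - V_5)/3 = 0
  Node 3: (V_3 - V_2)/1.3 + (V_3 - 0)/4300 + (V_3 - V_5)/91 = 0
  Node 5: (V_5 - V_1)/1 + (V_5 - V_2)/3 + (V_5 - V_3)/91 + (V_5 - 0)/2 = 0
Collecting terms (coefficients in siemens):
  0.02326·V_0 - 0.02326·V_1 = 1
  1.034·V_1 - 0.02326·V_0 - 0.01099·V_2 - 1·V_5 = 0
  1.114·V_2 - 0.01099·V_1 - 0.7692·V_3 - 0.3333·V_5 = 0
  0.7805·V_3 - 0.7692·V_2 - 0.01099·V_5 = 0
  1.844·V_5 - 1·V_1 - 0.3333·V_2 - 0.01099·V_3 = 0
Solving these 5 simultaneous equations (Gaussian elimination) gives:
  V_0 = 45.99 V, V_1 = 2.989 V, V_2 = 2.028 V, V_3 = 2.027 V
  V_5 = 1.999 V
R_eq = V_0 / 1 A = 45.99 Ω

Final answer: 45.99 Ω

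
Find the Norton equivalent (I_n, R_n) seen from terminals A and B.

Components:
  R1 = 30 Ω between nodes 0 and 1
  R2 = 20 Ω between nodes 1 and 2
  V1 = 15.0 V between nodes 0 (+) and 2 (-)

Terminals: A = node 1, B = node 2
Find the Thévenin equivalent first; then I_n = V_th/R_th and R_n = R_th.
Step 1 — V_th is the open-circuit voltage V_A - V_B (nothing connected across the terminals).
Nodal analysis, taking node 2 as the 0 V reference.
Source V1 fixes V_0 = 15 V.
KCL at each unknown node (sum of currents leaving = 0; resistances in Ω):
  Node 1: (V_1 - 15)/30 + (V_1 - 0)/20 = 0
Collecting terms: 0.08333 × V_1 = 0.5  =>  V_1 = 6 V
V_th = V_1 - V_2 = 6 - 0 = 6 V
Step 2 — R_th: zero the source — replace V1 by a short circuit (node 2 merges into node 0) — and find the resistance seen between A (node 1) and B (node 0).
Reduce the network between node 1 (A) and node 0 (B) by series/parallel combination:
  Rp1 = R1 ‖ R2 (parallel, both between nodes 0 and 1) = 1/(1/30 + 1/20) = 12 Ω
R_th = 12 Ω
I_n = V_th/R_th = 6/12 = 0.5 A, and R_n = R_th = 12 Ω

Final answer: I_n = 0.5 A, R_n = 12 Ω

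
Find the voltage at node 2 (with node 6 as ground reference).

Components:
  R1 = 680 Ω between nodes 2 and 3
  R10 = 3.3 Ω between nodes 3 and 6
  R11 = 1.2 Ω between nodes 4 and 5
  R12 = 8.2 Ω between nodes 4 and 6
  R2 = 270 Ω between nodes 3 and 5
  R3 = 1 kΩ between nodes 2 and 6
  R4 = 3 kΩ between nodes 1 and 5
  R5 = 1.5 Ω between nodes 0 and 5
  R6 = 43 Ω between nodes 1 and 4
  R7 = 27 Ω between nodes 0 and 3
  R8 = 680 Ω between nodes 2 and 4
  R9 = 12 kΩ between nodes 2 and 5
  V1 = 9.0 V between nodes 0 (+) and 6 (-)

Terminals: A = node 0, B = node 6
Nodal analysis, taking node 6 as the 0 V reference.
Source V1 fixes V_0 = 9 V.
KCL at each unknown node (sum of currents leaving = 0; resistances in Ω):
  Node 1: (V_1 - V_5)/3000 + (V_1 - V_4)/43 = 0
  Node 2: (V_2 - V_3)/680 + (V_2 - 0)/1000 + (V_2 - V_4)/680 + (V_2 - V_5)/12000 = 0
  Node 3: (V_3 - V_2)/680 + (V_3 - V_5)/270 + (V_3 - 9)/27 + (V_3 - 0)/3.3 = 0
  Node 4: (V_4 - V_1)/43 + (V_4 - V_2)/680 + (V_4 - V_5)/1.2 + (V_4 - 0)/8.2 = 0
  Node 5: (V_5 - V_3)/270 + (V_5 - V_1)/3000 + (V_5 - 9)/1.5 + (V_5 - V_2)/12000 + (V_5 - V_4)/1.2 = 0
Collecting terms (coefficients in siemens):
  0.02359·V_1 - 0.02326·V_4 - 0.0003333·V_5 = 0
  0.004025·V_2 - 0.001471·V_3 - 0.001471·V_4 - 0.00008333·V_5 = 0
  0.3452·V_3 - 0.001471·V_2 - 0.003704·V_5 = 0.3333
  0.98·V_4 - 0.02326·V_1 - 0.001471·V_2 - 0.8333·V_5 = 0
  1.504·V_5 - 0.0003333·V_1 - 0.00008333·V_2 - 0.003704·V_3 - 0.8333·V_4 = 6
Solving these 5 simultaneous equations (Gaussian elimination) gives:
  V_1 = 6.746 V, V_2 = 3.007 V, V_3 = 1.061 V, V_4 = 6.732 V
  V_5 = 7.723 V
The requested potential is V_2 = 3.007 V.

Final answer: V_2 = 3.007 V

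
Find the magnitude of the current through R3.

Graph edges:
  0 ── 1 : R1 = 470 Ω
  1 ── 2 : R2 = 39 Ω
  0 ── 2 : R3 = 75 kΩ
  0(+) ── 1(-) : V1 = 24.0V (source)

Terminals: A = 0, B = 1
Nodal analysis, taking node 1 as the 0 V reference.
Source V1 fixes V_0 = 24 V.
KCL at each unknown node (sum of currents leaving = 0; resistances in Ω):
  Node 2: (V_2 - 0)/39 + (V_2 - 24)/75000 = 0
Collecting terms: 0.02565 × V_2 = 0.00032  =>  V_2 = 0.01247 V
I_R3 = (V_0 - V_2)/R3 = (24 - 0.01247)/75000 = 0.0003198 A
|I_R3| = 0.0003198 A

Final answer: |I_R3| = 0.0003198 A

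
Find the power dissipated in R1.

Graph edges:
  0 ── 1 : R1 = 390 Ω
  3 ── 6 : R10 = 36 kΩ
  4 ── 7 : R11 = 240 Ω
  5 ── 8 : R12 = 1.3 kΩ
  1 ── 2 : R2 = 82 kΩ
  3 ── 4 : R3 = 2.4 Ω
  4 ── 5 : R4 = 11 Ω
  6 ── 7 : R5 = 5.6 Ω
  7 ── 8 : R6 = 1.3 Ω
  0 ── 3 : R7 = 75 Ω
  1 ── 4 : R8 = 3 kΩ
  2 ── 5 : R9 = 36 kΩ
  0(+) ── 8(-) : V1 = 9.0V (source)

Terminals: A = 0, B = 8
Nodal analysis, taking node 8 as the 0 V reference.
Source V1 fixes V_0 = 9 V.
KCL at each unknown node (sum of currents leaving = 0; resistances in Ω):
  Node 1: (V_1 - 9)/390 + (V_1 - V_2)/82000 + (V_1 - V_4)/3000 = 0
  Node 2: (V_2 - V_1)/82000 + (V_2 - V_5)/36000 = 0
  Node 3: (V_3 - V_4)/2.4 + (V_3 - 9)/75 + (V_3 - V_6)/36000 = 0
  Node 4: (V_4 - V_3)/2.4 + (V_4 - V_5)/11 + (V_4 - V_1)/3000 + (V_4 - V_7)/240 = 0
  Node 5: (V_5 - V_4)/11 + (V_5 - V_2)/36000 + (V_5 - 0)/1300 = 0
  Node 6: (V_6 - V_7)/5.6 + (V_6 - V_3)/36000 = 0
  Node 7: (V_7 - V_6)/5.6 + (V_7 - 0)/1.3 + (V_7 - V_4)/240 = 0
Collecting terms (coefficients in siemens):
  0.00291·V_1 - 0.0000122·V_2 - 0.0003333·V_4 = 0.02308
  0.00003997·V_2 - 0.0000122·V_1 - 0.00002778·V_5 = 0
  0.43·V_3 - 0.4167·V_4 - 0.00002778·V_6 = 0.12
  0.5121·V_4 - 0.0003333·V_1 - 0.4167·V_3 - 0.09091·V_5 - 0.004167·V_7 = 0
  0.09171·V_5 - 0.00002778·V_2 - 0.09091·V_4 = 0
  0.1786·V_6 - 0.00002778·V_3 - 0.1786·V_7 = 0
  0.952·V_7 - 0.004167·V_4 - 0.1786·V_6 = 0
Solving these 7 simultaneous equations (Gaussian elimination) gives:
  V_1 = 8.712 V, V_2 = 7.174 V, V_3 = 6.63 V, V_4 = 6.554 V
  V_5 = 6.499 V, V_6 = 0.03657 V, V_7 = 0.03555 V
I_R1 = (V_0 - V_1)/R1 = (9 - 8.712)/390 = 0.0007381 A
P_R1 = I_R1² × R1 = (0.0007381)² × 390 = 0.0002125 W

Final answer: 0.0002125 W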